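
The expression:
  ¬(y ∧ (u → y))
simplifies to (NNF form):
¬y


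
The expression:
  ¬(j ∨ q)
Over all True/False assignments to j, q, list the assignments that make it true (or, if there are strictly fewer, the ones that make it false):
is true only for:
  j=False, q=False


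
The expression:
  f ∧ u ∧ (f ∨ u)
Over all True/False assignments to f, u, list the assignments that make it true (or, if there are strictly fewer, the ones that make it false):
is true only for:
  f=True, u=True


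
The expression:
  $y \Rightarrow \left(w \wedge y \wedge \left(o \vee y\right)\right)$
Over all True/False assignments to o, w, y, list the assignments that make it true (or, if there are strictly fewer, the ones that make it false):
is false only for:
  o=False, w=False, y=True;
  o=True, w=False, y=True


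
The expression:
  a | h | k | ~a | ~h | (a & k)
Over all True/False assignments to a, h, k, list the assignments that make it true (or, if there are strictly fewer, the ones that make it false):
is always true.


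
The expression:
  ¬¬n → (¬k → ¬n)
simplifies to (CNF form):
k ∨ ¬n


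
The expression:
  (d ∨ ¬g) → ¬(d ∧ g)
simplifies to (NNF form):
¬d ∨ ¬g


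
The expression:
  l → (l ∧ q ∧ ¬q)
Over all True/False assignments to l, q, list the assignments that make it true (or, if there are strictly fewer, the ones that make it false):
is true only for:
  l=False, q=False;
  l=False, q=True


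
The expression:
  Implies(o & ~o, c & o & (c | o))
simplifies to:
True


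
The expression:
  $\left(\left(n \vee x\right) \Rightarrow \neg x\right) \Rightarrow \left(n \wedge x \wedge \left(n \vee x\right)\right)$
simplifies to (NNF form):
$x$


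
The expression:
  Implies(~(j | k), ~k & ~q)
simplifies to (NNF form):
j | k | ~q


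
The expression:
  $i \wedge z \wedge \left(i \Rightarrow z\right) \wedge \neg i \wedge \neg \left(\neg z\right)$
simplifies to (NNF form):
$\text{False}$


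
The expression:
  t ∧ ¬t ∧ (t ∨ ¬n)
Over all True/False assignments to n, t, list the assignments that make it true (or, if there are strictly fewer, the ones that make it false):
is never true.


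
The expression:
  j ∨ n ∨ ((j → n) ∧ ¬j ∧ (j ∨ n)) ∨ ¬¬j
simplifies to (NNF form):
j ∨ n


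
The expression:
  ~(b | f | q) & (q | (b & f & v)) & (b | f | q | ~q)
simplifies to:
False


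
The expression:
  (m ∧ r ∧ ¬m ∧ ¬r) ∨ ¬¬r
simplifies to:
r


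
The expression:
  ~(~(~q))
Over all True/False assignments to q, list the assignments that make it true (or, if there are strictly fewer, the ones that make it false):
is true only for:
  q=False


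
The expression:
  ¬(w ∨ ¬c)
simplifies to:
c ∧ ¬w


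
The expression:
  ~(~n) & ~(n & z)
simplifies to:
n & ~z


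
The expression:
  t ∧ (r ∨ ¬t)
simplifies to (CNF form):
r ∧ t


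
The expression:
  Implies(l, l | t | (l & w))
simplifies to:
True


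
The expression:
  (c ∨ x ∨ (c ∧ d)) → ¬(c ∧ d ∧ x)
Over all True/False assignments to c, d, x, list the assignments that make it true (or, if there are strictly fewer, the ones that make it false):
is false only for:
  c=True, d=True, x=True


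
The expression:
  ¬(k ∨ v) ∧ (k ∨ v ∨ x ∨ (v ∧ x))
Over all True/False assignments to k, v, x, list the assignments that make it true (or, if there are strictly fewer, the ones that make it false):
is true only for:
  k=False, v=False, x=True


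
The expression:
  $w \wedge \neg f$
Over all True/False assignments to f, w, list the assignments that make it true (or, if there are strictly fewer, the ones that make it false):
is true only for:
  f=False, w=True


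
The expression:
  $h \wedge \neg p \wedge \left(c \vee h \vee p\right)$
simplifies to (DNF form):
$h \wedge \neg p$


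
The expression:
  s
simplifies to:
s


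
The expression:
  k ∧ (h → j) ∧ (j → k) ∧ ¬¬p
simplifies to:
k ∧ p ∧ (j ∨ ¬h)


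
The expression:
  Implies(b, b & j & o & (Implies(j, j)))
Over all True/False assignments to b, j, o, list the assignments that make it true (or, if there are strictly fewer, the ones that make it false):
is false only for:
  b=True, j=False, o=False;
  b=True, j=False, o=True;
  b=True, j=True, o=False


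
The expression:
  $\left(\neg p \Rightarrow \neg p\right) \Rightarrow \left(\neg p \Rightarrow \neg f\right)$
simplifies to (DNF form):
$p \vee \neg f$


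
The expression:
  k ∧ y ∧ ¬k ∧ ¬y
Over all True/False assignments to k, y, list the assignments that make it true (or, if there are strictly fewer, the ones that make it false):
is never true.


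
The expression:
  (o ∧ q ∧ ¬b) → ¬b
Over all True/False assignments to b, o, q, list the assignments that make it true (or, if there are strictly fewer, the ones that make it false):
is always true.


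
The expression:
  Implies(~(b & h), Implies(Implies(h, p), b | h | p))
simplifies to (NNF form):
b | h | p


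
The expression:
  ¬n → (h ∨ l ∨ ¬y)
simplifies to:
h ∨ l ∨ n ∨ ¬y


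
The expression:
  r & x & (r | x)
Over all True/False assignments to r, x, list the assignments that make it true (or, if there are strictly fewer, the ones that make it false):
is true only for:
  r=True, x=True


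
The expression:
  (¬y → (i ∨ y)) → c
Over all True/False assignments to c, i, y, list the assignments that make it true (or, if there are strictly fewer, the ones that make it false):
is false only for:
  c=False, i=False, y=True;
  c=False, i=True, y=False;
  c=False, i=True, y=True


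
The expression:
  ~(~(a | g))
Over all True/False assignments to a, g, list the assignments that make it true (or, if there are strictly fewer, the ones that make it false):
is false only for:
  a=False, g=False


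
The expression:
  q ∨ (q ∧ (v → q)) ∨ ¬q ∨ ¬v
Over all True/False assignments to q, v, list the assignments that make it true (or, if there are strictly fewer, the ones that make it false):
is always true.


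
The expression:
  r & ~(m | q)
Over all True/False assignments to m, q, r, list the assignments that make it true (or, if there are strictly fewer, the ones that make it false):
is true only for:
  m=False, q=False, r=True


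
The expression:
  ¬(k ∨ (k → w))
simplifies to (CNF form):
False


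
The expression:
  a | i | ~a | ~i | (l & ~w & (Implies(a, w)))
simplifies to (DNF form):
True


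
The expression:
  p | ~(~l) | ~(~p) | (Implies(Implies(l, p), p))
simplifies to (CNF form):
l | p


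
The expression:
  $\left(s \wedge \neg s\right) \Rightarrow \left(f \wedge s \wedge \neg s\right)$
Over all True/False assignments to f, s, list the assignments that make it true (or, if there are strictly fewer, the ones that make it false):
is always true.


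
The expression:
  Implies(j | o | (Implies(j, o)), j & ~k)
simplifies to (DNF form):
j & ~k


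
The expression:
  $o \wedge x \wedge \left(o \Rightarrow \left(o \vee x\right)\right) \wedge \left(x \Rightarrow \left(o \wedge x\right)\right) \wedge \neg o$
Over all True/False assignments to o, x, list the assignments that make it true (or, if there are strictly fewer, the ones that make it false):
is never true.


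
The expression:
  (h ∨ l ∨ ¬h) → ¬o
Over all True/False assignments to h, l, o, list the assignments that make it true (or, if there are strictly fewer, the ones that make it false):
is true only for:
  h=False, l=False, o=False;
  h=False, l=True, o=False;
  h=True, l=False, o=False;
  h=True, l=True, o=False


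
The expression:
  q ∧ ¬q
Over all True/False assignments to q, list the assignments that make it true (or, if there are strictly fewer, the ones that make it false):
is never true.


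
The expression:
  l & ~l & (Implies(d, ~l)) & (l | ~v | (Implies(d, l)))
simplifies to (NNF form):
False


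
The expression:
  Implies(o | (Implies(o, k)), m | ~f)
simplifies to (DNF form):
m | ~f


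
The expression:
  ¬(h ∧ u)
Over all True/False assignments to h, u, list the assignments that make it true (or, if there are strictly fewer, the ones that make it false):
is false only for:
  h=True, u=True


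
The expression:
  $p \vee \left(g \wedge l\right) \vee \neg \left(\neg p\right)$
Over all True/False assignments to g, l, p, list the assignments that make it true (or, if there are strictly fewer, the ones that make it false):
is false only for:
  g=False, l=False, p=False;
  g=False, l=True, p=False;
  g=True, l=False, p=False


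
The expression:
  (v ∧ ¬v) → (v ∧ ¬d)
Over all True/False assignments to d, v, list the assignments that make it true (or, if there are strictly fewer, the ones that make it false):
is always true.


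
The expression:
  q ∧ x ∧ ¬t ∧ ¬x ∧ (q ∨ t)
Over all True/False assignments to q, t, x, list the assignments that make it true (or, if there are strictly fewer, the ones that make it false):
is never true.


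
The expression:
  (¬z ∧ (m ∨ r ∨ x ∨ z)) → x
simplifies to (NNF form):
x ∨ z ∨ (¬m ∧ ¬r)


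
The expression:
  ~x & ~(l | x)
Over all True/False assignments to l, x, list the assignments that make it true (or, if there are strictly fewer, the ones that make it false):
is true only for:
  l=False, x=False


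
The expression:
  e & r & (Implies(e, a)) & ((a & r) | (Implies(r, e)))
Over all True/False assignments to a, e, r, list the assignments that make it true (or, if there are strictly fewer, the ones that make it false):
is true only for:
  a=True, e=True, r=True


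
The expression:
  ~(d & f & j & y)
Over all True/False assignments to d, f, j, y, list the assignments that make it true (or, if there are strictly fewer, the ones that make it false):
is false only for:
  d=True, f=True, j=True, y=True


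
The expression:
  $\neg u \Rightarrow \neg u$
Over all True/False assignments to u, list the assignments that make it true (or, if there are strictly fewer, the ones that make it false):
is always true.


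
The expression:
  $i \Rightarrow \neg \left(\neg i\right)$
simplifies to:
$\text{True}$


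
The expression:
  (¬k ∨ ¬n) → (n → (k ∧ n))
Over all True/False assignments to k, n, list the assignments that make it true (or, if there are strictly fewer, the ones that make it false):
is false only for:
  k=False, n=True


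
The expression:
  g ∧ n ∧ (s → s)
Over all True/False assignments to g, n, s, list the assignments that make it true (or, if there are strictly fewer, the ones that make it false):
is true only for:
  g=True, n=True, s=False;
  g=True, n=True, s=True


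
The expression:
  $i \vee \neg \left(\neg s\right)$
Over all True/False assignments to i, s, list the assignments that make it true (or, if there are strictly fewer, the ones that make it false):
is false only for:
  i=False, s=False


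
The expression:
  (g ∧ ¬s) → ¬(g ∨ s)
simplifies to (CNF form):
s ∨ ¬g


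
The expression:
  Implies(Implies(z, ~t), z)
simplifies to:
z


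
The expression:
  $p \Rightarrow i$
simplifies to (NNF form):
$i \vee \neg p$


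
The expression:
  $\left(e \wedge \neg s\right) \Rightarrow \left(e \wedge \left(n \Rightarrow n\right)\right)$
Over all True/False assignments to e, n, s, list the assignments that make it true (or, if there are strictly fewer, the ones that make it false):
is always true.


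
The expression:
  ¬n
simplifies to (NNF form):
¬n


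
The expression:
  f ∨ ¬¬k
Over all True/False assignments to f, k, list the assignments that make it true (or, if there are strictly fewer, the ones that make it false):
is false only for:
  f=False, k=False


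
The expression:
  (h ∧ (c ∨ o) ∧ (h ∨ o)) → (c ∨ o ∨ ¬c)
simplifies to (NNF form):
True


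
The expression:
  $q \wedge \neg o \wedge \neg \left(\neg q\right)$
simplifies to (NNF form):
$q \wedge \neg o$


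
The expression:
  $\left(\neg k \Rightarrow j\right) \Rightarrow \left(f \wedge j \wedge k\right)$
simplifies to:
$\left(\neg j \wedge \neg k\right) \vee \left(f \wedge j \wedge k\right)$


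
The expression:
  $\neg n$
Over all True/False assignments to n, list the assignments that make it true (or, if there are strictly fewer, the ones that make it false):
is true only for:
  n=False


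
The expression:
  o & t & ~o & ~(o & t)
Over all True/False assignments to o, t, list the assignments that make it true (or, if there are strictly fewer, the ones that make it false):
is never true.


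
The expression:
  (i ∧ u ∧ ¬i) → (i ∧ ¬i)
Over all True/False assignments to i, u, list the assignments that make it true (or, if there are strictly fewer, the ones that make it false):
is always true.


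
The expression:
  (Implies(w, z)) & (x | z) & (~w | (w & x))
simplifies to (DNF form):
(x & z) | (x & ~w) | (z & ~w)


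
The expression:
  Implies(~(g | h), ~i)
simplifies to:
g | h | ~i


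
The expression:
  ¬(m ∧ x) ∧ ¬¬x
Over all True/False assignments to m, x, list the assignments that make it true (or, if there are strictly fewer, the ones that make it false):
is true only for:
  m=False, x=True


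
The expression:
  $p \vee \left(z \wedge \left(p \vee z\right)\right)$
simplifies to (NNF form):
$p \vee z$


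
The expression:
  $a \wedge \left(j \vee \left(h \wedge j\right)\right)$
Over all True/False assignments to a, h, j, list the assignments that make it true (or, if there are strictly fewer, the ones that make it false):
is true only for:
  a=True, h=False, j=True;
  a=True, h=True, j=True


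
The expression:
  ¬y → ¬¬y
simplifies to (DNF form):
y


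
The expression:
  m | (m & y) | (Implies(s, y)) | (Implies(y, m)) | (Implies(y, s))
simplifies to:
True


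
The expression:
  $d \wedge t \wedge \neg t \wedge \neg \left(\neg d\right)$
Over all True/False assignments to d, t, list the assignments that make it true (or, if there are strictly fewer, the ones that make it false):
is never true.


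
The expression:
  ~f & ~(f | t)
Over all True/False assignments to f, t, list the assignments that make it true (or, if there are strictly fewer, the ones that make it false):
is true only for:
  f=False, t=False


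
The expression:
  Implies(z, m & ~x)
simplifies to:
~z | (m & ~x)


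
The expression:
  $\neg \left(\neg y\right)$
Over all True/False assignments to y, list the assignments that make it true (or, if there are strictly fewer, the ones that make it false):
is true only for:
  y=True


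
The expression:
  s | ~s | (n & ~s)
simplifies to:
True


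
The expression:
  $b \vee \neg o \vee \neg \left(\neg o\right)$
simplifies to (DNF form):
$\text{True}$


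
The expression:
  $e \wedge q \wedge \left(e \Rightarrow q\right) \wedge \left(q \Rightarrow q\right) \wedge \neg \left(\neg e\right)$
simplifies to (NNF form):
$e \wedge q$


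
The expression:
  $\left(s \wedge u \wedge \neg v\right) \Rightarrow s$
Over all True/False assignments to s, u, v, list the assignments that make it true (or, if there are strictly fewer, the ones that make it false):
is always true.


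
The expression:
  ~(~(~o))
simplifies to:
~o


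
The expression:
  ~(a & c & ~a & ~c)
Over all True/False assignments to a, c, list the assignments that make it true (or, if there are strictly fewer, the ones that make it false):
is always true.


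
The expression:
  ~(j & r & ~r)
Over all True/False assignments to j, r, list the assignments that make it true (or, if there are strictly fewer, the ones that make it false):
is always true.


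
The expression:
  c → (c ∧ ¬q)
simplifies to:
¬c ∨ ¬q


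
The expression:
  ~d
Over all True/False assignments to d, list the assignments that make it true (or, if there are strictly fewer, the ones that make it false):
is true only for:
  d=False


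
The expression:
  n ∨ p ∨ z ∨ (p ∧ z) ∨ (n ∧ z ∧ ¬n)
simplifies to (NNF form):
n ∨ p ∨ z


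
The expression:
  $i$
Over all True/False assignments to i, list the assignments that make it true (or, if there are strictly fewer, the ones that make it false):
is true only for:
  i=True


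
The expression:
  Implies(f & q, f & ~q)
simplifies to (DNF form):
~f | ~q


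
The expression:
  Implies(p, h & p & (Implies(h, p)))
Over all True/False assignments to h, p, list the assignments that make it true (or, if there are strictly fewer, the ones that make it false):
is false only for:
  h=False, p=True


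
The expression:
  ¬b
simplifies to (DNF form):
¬b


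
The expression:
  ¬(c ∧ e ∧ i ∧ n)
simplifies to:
¬c ∨ ¬e ∨ ¬i ∨ ¬n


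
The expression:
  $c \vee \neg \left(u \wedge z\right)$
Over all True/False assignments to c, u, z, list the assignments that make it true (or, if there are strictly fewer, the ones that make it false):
is false only for:
  c=False, u=True, z=True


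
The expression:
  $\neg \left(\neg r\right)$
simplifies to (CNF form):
$r$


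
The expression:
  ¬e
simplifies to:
¬e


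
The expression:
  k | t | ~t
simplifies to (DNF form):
True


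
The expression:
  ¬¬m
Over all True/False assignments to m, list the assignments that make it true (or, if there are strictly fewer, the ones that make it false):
is true only for:
  m=True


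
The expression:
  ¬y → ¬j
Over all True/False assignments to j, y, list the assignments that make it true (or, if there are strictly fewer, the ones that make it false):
is false only for:
  j=True, y=False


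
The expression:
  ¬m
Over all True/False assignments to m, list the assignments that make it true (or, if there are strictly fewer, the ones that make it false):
is true only for:
  m=False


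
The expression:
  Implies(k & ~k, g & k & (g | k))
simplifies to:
True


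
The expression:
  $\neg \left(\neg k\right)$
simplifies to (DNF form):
$k$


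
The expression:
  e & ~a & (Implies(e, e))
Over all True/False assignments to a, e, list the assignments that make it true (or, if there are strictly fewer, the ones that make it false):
is true only for:
  a=False, e=True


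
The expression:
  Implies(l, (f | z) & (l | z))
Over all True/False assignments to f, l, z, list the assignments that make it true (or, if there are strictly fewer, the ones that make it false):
is false only for:
  f=False, l=True, z=False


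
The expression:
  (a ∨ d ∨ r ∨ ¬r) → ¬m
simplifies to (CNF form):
¬m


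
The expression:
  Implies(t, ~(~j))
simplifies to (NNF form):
j | ~t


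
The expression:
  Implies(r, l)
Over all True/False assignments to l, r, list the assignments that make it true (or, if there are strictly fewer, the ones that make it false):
is false only for:
  l=False, r=True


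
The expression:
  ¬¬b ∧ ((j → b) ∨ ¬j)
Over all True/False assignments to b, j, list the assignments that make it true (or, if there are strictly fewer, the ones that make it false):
is true only for:
  b=True, j=False;
  b=True, j=True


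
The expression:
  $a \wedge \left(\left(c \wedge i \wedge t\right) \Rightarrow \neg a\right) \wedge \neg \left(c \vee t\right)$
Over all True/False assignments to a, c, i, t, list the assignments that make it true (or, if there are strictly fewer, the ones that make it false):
is true only for:
  a=True, c=False, i=False, t=False;
  a=True, c=False, i=True, t=False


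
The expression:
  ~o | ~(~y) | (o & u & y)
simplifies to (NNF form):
y | ~o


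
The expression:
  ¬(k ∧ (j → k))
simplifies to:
¬k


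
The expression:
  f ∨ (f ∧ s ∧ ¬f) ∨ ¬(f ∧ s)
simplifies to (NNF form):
True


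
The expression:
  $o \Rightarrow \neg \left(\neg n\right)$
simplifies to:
$n \vee \neg o$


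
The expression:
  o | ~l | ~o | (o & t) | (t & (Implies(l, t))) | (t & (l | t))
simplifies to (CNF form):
True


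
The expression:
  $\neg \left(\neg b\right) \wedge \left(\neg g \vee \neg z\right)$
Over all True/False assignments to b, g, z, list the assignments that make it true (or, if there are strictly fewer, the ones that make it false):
is true only for:
  b=True, g=False, z=False;
  b=True, g=False, z=True;
  b=True, g=True, z=False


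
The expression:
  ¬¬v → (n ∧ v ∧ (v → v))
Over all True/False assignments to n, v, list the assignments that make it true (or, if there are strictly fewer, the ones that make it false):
is false only for:
  n=False, v=True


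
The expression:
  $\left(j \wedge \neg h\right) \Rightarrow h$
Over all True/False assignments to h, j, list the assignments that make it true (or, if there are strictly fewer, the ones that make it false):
is false only for:
  h=False, j=True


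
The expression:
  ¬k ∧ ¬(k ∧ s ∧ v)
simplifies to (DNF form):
¬k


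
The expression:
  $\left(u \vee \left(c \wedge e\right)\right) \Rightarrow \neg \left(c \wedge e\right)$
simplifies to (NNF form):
$\neg c \vee \neg e$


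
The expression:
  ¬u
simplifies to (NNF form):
¬u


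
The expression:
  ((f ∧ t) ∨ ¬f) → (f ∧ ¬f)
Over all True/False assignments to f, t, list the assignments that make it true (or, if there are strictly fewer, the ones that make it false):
is true only for:
  f=True, t=False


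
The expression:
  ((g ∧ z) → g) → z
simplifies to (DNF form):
z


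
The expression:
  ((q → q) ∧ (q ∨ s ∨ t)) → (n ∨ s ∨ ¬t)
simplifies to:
n ∨ s ∨ ¬t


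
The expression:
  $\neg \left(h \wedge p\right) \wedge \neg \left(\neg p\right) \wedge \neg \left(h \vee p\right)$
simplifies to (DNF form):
$\text{False}$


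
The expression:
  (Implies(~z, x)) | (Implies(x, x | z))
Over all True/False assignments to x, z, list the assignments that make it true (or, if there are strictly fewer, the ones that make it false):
is always true.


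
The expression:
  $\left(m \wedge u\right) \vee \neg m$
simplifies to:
$u \vee \neg m$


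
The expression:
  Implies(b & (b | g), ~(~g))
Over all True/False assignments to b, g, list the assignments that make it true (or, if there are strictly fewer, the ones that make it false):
is false only for:
  b=True, g=False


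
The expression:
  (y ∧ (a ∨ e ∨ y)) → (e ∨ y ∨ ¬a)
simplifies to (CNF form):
True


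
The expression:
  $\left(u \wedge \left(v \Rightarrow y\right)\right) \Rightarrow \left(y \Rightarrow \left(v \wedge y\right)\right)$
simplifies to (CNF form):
$v \vee \neg u \vee \neg y$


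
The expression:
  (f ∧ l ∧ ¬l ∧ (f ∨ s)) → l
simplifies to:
True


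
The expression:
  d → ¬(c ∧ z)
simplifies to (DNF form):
¬c ∨ ¬d ∨ ¬z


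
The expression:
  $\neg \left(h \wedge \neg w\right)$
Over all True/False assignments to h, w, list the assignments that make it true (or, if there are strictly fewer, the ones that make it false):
is false only for:
  h=True, w=False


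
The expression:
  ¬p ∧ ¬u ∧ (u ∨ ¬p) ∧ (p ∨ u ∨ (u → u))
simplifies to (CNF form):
¬p ∧ ¬u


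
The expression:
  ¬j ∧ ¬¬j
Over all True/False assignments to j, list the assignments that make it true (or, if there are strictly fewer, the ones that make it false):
is never true.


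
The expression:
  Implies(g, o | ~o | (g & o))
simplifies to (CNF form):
True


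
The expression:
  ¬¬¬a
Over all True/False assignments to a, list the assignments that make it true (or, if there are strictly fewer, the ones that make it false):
is true only for:
  a=False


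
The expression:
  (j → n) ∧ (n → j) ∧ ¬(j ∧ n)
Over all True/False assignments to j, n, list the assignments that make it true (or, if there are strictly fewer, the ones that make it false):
is true only for:
  j=False, n=False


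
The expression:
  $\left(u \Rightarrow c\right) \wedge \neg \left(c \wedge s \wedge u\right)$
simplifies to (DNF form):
$\left(c \wedge \neg s\right) \vee \neg u$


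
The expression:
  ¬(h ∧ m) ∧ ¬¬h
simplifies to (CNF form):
h ∧ ¬m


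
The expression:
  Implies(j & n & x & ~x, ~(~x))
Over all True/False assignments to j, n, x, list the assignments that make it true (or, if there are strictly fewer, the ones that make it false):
is always true.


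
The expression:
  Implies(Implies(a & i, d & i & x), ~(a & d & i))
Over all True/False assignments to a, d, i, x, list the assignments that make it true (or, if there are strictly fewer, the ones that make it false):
is false only for:
  a=True, d=True, i=True, x=True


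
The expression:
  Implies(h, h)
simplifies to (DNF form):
True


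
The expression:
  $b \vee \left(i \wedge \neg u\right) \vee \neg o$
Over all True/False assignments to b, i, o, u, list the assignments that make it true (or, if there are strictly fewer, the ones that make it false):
is false only for:
  b=False, i=False, o=True, u=False;
  b=False, i=False, o=True, u=True;
  b=False, i=True, o=True, u=True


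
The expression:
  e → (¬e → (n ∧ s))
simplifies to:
True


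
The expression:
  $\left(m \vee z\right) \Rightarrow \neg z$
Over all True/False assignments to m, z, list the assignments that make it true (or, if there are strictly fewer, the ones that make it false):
is true only for:
  m=False, z=False;
  m=True, z=False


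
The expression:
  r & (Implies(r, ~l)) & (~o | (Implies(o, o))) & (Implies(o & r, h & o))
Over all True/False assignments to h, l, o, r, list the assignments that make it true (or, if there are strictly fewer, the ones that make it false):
is true only for:
  h=False, l=False, o=False, r=True;
  h=True, l=False, o=False, r=True;
  h=True, l=False, o=True, r=True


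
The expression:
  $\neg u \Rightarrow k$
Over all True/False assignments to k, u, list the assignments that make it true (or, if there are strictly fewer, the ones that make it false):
is false only for:
  k=False, u=False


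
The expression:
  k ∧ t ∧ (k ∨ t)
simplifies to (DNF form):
k ∧ t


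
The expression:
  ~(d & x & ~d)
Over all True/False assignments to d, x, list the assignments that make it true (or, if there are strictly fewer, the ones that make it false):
is always true.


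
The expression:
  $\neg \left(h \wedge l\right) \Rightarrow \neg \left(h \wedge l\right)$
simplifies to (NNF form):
$\text{True}$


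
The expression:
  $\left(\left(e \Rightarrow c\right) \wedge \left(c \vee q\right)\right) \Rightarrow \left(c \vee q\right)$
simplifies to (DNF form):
$\text{True}$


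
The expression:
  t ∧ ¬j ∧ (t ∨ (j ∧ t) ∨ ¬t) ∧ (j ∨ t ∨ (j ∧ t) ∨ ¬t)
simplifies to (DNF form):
t ∧ ¬j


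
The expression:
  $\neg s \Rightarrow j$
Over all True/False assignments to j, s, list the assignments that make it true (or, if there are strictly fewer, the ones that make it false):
is false only for:
  j=False, s=False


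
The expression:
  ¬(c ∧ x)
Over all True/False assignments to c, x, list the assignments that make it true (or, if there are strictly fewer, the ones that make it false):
is false only for:
  c=True, x=True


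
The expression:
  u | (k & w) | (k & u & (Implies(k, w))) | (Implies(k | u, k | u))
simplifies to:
True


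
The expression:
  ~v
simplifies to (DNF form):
~v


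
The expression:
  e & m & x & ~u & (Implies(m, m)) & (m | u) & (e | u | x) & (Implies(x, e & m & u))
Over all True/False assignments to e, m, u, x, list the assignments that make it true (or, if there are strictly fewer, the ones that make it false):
is never true.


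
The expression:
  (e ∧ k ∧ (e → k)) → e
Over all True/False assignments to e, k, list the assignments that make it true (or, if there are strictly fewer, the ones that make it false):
is always true.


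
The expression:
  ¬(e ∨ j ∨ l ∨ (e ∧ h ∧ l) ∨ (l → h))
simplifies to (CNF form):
False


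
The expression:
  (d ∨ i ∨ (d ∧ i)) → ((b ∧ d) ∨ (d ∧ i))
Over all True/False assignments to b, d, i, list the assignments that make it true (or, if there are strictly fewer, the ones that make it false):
is false only for:
  b=False, d=False, i=True;
  b=False, d=True, i=False;
  b=True, d=False, i=True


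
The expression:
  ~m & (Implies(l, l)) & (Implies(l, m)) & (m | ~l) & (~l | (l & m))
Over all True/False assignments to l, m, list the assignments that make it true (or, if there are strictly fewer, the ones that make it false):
is true only for:
  l=False, m=False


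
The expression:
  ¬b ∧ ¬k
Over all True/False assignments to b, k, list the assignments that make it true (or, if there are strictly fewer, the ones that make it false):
is true only for:
  b=False, k=False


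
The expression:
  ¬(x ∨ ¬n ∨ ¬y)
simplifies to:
n ∧ y ∧ ¬x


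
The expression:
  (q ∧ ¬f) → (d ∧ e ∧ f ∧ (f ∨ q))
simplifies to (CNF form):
f ∨ ¬q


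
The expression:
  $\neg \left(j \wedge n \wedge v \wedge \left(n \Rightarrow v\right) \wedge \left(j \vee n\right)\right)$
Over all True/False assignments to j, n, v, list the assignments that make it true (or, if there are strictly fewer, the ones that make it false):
is false only for:
  j=True, n=True, v=True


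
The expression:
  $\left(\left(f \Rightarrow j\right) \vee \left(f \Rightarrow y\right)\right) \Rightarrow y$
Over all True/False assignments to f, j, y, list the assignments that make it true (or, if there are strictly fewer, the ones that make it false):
is false only for:
  f=False, j=False, y=False;
  f=False, j=True, y=False;
  f=True, j=True, y=False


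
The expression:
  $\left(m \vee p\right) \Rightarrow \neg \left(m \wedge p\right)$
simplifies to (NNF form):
$\neg m \vee \neg p$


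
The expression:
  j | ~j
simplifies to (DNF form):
True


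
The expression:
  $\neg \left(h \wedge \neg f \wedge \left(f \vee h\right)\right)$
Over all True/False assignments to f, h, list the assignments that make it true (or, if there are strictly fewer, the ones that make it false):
is false only for:
  f=False, h=True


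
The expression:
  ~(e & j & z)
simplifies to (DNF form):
~e | ~j | ~z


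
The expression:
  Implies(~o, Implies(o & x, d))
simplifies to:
True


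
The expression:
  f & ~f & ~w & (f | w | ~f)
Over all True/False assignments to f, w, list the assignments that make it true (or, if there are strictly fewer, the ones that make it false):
is never true.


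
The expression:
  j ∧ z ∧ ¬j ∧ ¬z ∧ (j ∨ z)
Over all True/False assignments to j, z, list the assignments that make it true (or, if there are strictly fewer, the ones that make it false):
is never true.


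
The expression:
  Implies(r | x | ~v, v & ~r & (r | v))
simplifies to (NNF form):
v & ~r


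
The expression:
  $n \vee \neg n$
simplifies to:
$\text{True}$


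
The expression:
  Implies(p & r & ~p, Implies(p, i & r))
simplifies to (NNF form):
True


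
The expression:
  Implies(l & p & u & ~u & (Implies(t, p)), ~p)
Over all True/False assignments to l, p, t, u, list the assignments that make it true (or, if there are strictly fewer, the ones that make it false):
is always true.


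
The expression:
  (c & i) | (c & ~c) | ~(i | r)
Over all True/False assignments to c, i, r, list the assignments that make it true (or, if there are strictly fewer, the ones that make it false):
is true only for:
  c=False, i=False, r=False;
  c=True, i=False, r=False;
  c=True, i=True, r=False;
  c=True, i=True, r=True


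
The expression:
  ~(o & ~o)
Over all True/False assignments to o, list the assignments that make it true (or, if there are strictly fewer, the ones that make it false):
is always true.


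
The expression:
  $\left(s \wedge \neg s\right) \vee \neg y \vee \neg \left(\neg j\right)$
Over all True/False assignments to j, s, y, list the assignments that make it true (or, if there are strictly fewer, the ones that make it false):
is false only for:
  j=False, s=False, y=True;
  j=False, s=True, y=True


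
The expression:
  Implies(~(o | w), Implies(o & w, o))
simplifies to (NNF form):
True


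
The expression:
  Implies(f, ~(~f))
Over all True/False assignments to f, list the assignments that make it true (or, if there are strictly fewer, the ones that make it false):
is always true.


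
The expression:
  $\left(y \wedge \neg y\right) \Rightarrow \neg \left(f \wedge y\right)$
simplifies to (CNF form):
$\text{True}$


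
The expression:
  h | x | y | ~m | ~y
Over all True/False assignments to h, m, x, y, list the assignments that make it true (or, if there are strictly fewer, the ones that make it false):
is always true.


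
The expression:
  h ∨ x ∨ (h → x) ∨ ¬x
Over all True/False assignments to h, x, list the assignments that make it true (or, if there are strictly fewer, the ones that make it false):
is always true.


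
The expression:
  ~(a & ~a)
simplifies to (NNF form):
True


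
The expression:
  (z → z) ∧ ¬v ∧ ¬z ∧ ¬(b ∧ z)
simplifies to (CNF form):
¬v ∧ ¬z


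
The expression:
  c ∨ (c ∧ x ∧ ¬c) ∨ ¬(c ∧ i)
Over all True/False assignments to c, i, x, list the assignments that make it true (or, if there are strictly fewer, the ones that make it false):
is always true.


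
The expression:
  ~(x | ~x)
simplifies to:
False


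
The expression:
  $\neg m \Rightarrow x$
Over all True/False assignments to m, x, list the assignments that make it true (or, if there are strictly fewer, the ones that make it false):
is false only for:
  m=False, x=False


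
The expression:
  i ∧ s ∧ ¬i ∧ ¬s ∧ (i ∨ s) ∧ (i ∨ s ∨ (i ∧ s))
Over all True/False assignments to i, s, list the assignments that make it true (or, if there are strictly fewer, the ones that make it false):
is never true.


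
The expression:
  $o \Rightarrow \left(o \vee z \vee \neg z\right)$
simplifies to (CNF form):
$\text{True}$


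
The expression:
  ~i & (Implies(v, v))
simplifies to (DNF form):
~i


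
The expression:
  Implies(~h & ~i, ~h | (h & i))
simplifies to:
True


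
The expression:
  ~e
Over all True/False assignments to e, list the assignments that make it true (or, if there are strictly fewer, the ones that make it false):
is true only for:
  e=False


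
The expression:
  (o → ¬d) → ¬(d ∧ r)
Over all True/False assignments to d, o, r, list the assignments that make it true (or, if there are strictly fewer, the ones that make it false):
is false only for:
  d=True, o=False, r=True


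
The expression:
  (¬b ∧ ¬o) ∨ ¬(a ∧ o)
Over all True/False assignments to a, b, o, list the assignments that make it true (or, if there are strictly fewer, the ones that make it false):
is false only for:
  a=True, b=False, o=True;
  a=True, b=True, o=True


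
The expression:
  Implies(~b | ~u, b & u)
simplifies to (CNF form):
b & u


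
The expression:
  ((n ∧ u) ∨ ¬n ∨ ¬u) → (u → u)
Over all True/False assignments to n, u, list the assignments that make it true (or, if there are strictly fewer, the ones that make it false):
is always true.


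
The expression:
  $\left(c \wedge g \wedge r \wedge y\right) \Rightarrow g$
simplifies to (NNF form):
$\text{True}$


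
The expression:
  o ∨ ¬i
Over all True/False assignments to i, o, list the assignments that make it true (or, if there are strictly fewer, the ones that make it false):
is false only for:
  i=True, o=False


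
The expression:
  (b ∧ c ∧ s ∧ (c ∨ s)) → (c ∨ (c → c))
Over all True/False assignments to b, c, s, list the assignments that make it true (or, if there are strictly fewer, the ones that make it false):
is always true.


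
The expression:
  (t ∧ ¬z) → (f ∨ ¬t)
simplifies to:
f ∨ z ∨ ¬t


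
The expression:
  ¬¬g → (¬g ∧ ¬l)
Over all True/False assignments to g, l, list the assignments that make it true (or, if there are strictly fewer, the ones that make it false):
is true only for:
  g=False, l=False;
  g=False, l=True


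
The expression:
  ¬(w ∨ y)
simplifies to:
¬w ∧ ¬y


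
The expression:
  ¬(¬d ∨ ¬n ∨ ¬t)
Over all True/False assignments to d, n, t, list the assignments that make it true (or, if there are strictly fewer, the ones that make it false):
is true only for:
  d=True, n=True, t=True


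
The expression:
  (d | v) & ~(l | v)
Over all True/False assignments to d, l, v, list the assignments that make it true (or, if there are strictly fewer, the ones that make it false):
is true only for:
  d=True, l=False, v=False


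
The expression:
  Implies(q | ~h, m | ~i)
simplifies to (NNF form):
m | ~i | (h & ~q)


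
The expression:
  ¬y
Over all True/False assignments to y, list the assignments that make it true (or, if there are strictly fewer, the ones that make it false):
is true only for:
  y=False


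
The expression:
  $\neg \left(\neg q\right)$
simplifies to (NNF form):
$q$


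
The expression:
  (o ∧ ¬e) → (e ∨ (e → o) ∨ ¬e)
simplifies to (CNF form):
True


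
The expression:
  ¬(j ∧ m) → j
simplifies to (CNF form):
j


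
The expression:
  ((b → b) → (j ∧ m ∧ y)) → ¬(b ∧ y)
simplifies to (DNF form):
¬b ∨ ¬j ∨ ¬m ∨ ¬y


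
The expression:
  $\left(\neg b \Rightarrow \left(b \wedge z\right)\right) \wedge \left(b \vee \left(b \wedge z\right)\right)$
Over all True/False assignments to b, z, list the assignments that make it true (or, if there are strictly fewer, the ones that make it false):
is true only for:
  b=True, z=False;
  b=True, z=True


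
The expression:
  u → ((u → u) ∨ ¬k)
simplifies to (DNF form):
True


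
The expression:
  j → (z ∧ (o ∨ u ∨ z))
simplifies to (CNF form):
z ∨ ¬j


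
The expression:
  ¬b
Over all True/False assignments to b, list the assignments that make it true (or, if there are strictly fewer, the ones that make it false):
is true only for:
  b=False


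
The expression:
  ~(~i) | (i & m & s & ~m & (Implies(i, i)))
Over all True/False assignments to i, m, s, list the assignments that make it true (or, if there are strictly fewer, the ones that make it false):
is true only for:
  i=True, m=False, s=False;
  i=True, m=False, s=True;
  i=True, m=True, s=False;
  i=True, m=True, s=True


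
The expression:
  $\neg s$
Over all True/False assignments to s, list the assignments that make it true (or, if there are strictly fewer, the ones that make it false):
is true only for:
  s=False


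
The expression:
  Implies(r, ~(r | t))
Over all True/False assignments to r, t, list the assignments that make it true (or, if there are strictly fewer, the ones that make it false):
is true only for:
  r=False, t=False;
  r=False, t=True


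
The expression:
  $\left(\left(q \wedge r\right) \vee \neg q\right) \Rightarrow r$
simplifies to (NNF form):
$q \vee r$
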